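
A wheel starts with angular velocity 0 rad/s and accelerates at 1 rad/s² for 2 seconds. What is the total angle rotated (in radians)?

θ = ω₀t + ½αt² = 0×2 + ½×1×2² = 2.0 rad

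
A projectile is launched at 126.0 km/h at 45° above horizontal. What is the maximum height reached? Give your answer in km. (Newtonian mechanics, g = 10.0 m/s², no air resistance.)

v₀ = 126.0 km/h × 0.2777777777777778 = 35.0 m/s
H = v₀² × sin²(θ) / (2g) = 35.0² × sin(45°)² / (2 × 10.0) = 1225.0 × 0.5 / 20.0 = 30.625 m
H = 30.625 m / 1000.0 = 0.03062 km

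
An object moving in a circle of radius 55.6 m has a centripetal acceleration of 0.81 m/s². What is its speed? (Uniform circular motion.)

v = √(a_c × r) = √(0.81 × 55.6) = 6.71 m/s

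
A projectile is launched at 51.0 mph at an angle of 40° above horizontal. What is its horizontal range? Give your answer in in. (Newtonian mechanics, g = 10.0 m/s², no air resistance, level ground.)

v₀ = 51.0 mph × 0.44704 = 22.799 m/s
R = v₀² × sin(2θ) / g = 22.799² × sin(2 × 40°) / 10.0 = 519.794 × 0.984808 / 10.0 = 51.1897 m
R = 51.1897 m / 0.0254 = 2015 in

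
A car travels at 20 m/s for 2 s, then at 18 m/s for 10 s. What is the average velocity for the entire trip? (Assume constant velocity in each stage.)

d₁ = v₁t₁ = 20 × 2 = 40 m
d₂ = v₂t₂ = 18 × 10 = 180 m
d_total = 220 m, t_total = 12 s
v_avg = d_total/t_total = 220/12 = 18.33 m/s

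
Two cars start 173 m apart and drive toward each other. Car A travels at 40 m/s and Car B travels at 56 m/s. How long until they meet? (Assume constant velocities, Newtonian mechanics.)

Combined speed: v_combined = 40 + 56 = 96 m/s
Time to meet: t = d/v_combined = 173/96 = 1.8 s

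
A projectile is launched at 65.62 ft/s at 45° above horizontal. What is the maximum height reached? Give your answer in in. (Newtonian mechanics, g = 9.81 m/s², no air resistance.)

v₀ = 65.62 ft/s × 0.3048 = 20.001 m/s
H = v₀² × sin²(θ) / (2g) = 20.001² × sin(45°)² / (2 × 9.81) = 400.04 × 0.5 / 19.62 = 10.1947 m
H = 10.1947 m / 0.0254 = 401.4 in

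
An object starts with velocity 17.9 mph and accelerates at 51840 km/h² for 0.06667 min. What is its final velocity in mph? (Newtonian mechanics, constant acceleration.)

v₀ = 17.9 mph × 0.44704 = 8.00202 m/s
a = 51840 km/h² × 7.716049382716049e-05 = 4.0 m/s²
t = 0.06667 min × 60.0 = 4.0002 s
v = v₀ + a × t = 8.00202 + 4.0 × 4.0002 = 24.0028 m/s
v = 24.0028 m/s / 0.44704 = 53.69 mph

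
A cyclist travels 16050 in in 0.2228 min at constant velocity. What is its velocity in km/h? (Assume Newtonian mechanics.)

d = 16050 in × 0.0254 = 407.67 m
t = 0.2228 min × 60.0 = 13.368 s
v = d / t = 407.67 / 13.368 = 30.496 m/s
v = 30.496 m/s / 0.2777777777777778 = 109.8 km/h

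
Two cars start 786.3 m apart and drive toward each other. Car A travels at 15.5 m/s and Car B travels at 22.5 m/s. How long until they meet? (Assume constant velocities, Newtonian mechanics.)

Combined speed: v_combined = 15.5 + 22.5 = 38.0 m/s
Time to meet: t = d/v_combined = 786.3/38.0 = 20.69 s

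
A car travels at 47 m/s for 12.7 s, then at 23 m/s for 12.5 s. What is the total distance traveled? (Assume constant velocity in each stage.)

d₁ = v₁t₁ = 47 × 12.7 = 596.9 m
d₂ = v₂t₂ = 23 × 12.5 = 287.5 m
d_total = 596.9 + 287.5 = 884.4 m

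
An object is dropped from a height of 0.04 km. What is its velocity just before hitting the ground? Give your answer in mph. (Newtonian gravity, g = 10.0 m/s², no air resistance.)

h = 0.04 km × 1000.0 = 40.0 m
v = √(2gh) = √(2 × 10.0 × 40.0) = 28.2843 m/s
v = 28.2843 m/s / 0.44704 = 63.27 mph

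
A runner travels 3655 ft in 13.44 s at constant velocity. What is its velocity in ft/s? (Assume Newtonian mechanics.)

d = 3655 ft × 0.3048 = 1114.04 m
v = d / t = 1114.04 / 13.44 = 82.8899 m/s
v = 82.8899 m/s / 0.3048 = 271.9 ft/s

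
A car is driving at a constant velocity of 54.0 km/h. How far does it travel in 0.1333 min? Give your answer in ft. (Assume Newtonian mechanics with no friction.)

v = 54.0 km/h × 0.2777777777777778 = 15.0 m/s
t = 0.1333 min × 60.0 = 7.998 s
d = v × t = 15.0 × 7.998 = 119.97 m
d = 119.97 m / 0.3048 = 393.6 ft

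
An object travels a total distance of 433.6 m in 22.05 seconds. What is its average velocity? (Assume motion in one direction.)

v_avg = Δd / Δt = 433.6 / 22.05 = 19.66 m/s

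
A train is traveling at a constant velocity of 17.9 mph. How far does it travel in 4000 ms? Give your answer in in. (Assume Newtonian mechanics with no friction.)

v = 17.9 mph × 0.44704 = 8.00202 m/s
t = 4000 ms × 0.001 = 4.0 s
d = v × t = 8.00202 × 4.0 = 32.0081 m
d = 32.0081 m / 0.0254 = 1260 in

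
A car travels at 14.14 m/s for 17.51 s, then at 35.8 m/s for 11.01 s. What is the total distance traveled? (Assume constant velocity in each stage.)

d₁ = v₁t₁ = 14.14 × 17.51 = 247.5914 m
d₂ = v₂t₂ = 35.8 × 11.01 = 394.158 m
d_total = 247.5914 + 394.158 = 641.75 m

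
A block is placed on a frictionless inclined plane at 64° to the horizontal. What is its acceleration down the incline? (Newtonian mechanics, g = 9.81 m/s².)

a = g sin(θ) = 9.81 × sin(64°) = 9.81 × 0.8988 = 8.82 m/s²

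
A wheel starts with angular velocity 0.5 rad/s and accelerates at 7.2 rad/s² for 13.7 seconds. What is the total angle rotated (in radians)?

θ = ω₀t + ½αt² = 0.5×13.7 + ½×7.2×13.7² = 682.53 rad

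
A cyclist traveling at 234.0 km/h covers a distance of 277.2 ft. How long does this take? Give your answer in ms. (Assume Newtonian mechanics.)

d = 277.2 ft × 0.3048 = 84.4906 m
v = 234.0 km/h × 0.2777777777777778 = 65.0 m/s
t = d / v = 84.4906 / 65.0 = 1.29986 s
t = 1.29986 s / 0.001 = 1300 ms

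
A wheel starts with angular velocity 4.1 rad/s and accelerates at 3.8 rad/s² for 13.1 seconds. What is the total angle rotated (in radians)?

θ = ω₀t + ½αt² = 4.1×13.1 + ½×3.8×13.1² = 379.77 rad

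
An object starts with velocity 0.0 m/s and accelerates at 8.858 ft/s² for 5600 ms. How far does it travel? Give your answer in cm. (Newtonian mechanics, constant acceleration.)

a = 8.858 ft/s² × 0.3048 = 2.69992 m/s²
t = 5600 ms × 0.001 = 5.6 s
d = v₀ × t + ½ × a × t² = 0.0 × 5.6 + 0.5 × 2.69992 × 5.6² = 42.3347 m
d = 42.3347 m / 0.01 = 4233 cm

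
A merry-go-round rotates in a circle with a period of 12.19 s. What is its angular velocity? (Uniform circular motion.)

ω = 2π/T = 2π/12.19 = 0.5154 rad/s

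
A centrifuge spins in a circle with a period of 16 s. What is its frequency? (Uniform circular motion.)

f = 1/T = 1/16 = 0.0625 Hz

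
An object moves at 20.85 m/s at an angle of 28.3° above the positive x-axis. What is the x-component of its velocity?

vₓ = v cos(θ) = 20.85 × cos(28.3°) = 18.36 m/s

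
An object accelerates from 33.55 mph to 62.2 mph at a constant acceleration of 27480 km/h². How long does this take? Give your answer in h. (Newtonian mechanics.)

v₀ = 33.55 mph × 0.44704 = 14.9982 m/s
v = 62.2 mph × 0.44704 = 27.8059 m/s
a = 27480 km/h² × 7.716049382716049e-05 = 2.12037 m/s²
t = (v - v₀) / a = (27.8059 - 14.9982) / 2.12037 = 6.04031 s
t = 6.04031 s / 3600.0 = 0.001678 h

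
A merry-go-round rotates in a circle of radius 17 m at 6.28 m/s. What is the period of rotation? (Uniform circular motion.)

T = 2πr/v = 2π×17/6.28 = 17.01 s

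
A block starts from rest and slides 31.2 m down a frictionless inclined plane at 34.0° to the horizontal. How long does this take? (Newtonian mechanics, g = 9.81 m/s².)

a = g sin(θ) = 9.81 × sin(34.0°) = 5.4857 m/s²
t = √(2d/a) = √(2 × 31.2 / 5.4857) = 3.37 s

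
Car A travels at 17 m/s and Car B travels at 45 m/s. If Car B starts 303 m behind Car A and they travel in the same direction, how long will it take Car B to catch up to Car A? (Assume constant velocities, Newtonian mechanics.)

Relative speed: v_rel = 45 - 17 = 28 m/s
Time to catch: t = d₀/v_rel = 303/28 = 10.82 s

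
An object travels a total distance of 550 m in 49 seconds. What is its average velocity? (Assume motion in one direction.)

v_avg = Δd / Δt = 550 / 49 = 11.22 m/s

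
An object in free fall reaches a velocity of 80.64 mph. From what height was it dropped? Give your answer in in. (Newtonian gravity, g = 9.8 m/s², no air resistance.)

v = 80.64 mph × 0.44704 = 36.0493 m/s
h = v² / (2g) = 36.0493² / (2 × 9.8) = 66.3037 m
h = 66.3037 m / 0.0254 = 2610 in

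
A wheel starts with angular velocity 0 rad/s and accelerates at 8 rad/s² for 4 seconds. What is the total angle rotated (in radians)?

θ = ω₀t + ½αt² = 0×4 + ½×8×4² = 64.0 rad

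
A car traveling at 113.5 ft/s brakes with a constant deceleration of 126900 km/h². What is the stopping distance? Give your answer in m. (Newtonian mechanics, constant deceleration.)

v₀ = 113.5 ft/s × 0.3048 = 34.5948 m/s
a = 126900 km/h² × 7.716049382716049e-05 = 9.79167 m/s²
d = v₀² / (2a) = 34.5948² / (2 × 9.79167) = 1196.8 / 19.5833 = 61.11 m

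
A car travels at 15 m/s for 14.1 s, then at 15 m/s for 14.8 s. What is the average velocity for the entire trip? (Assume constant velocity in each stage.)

d₁ = v₁t₁ = 15 × 14.1 = 211.5 m
d₂ = v₂t₂ = 15 × 14.8 = 222.0 m
d_total = 433.5 m, t_total = 28.9 s
v_avg = d_total/t_total = 433.5/28.9 = 15.0 m/s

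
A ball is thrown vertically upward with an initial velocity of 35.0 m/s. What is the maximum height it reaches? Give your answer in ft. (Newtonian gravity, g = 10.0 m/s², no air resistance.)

h_max = v₀² / (2g) = 35.0² / (2 × 10.0) = 1225.0 / 20.0 = 61.25 m
h_max = 61.25 m / 0.3048 = 201.0 ft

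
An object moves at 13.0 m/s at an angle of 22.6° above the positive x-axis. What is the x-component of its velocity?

vₓ = v cos(θ) = 13.0 × cos(22.6°) = 12.0 m/s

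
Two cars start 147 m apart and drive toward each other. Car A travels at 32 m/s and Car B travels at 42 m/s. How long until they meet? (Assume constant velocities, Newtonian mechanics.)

Combined speed: v_combined = 32 + 42 = 74 m/s
Time to meet: t = d/v_combined = 147/74 = 1.99 s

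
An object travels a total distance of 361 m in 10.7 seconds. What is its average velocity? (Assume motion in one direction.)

v_avg = Δd / Δt = 361 / 10.7 = 33.74 m/s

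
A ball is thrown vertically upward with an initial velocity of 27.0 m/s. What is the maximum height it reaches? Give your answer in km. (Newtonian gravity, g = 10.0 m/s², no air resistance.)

h_max = v₀² / (2g) = 27.0² / (2 × 10.0) = 729.0 / 20.0 = 36.45 m
h_max = 36.45 m / 1000.0 = 0.03645 km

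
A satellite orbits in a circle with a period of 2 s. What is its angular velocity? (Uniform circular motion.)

ω = 2π/T = 2π/2 = 3.1416 rad/s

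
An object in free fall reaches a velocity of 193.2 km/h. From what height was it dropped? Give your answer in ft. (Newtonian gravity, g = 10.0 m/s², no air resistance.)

v = 193.2 km/h × 0.2777777777777778 = 53.6667 m/s
h = v² / (2g) = 53.6667² / (2 × 10.0) = 144.006 m
h = 144.006 m / 0.3048 = 472.5 ft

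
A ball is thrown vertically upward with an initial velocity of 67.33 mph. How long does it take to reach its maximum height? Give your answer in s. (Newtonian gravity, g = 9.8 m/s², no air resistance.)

v₀ = 67.33 mph × 0.44704 = 30.0992 m/s
t_up = v₀ / g = 30.0992 / 9.8 = 3.071 s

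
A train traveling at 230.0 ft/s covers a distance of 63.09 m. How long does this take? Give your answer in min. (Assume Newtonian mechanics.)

v = 230.0 ft/s × 0.3048 = 70.104 m/s
t = d / v = 63.09 / 70.104 = 0.899949 s
t = 0.899949 s / 60.0 = 0.015 min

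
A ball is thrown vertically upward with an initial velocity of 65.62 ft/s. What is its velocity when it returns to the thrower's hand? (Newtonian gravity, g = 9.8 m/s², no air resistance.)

By conservation of energy (no air resistance), the ball returns to the throw height with the same speed as launch, but directed downward.
|v_ground| = v₀ = 65.62 ft/s
v_ground = 65.62 ft/s (downward)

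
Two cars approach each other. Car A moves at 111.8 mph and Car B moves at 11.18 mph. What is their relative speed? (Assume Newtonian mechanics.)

v_rel = v_A + v_B = 111.8 + 11.18 = 122.98 mph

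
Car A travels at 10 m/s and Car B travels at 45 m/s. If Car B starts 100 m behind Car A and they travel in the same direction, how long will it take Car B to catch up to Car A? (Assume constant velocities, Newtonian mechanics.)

Relative speed: v_rel = 45 - 10 = 35 m/s
Time to catch: t = d₀/v_rel = 100/35 = 2.86 s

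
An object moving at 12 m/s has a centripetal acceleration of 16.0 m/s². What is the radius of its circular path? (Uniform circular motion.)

r = v²/a_c = 12²/16.0 = 9.0 m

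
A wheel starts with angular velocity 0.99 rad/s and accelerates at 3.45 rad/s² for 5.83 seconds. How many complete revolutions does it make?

θ = ω₀t + ½αt² = 0.99×5.83 + ½×3.45×5.83² = 64.4025525 rad
Total revolutions = θ/(2π) = 64.4025525/(2π) = 10.25
Complete revolutions = ⌊10.25⌋ = 10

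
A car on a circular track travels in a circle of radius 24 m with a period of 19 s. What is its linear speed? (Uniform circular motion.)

v = 2πr/T = 2π×24/19 = 7.94 m/s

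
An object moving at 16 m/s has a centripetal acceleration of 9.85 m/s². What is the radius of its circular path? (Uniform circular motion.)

r = v²/a_c = 16²/9.85 = 25.99 m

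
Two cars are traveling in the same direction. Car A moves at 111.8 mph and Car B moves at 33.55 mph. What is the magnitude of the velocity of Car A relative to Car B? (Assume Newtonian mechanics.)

v_rel = |v_A - v_B| = |111.8 - 33.55| = 78.25 mph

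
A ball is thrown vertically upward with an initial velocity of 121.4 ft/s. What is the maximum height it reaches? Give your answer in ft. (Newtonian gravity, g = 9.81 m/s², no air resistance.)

v₀ = 121.4 ft/s × 0.3048 = 37.0027 m/s
h_max = v₀² / (2g) = 37.0027² / (2 × 9.81) = 1369.2 / 19.62 = 69.7859 m
h_max = 69.7859 m / 0.3048 = 229.0 ft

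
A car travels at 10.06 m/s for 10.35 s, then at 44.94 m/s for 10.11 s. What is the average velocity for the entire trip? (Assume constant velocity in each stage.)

d₁ = v₁t₁ = 10.06 × 10.35 = 104.121 m
d₂ = v₂t₂ = 44.94 × 10.11 = 454.3434 m
d_total = 558.4644 m, t_total = 20.46 s
v_avg = d_total/t_total = 558.4644/20.46 = 27.3 m/s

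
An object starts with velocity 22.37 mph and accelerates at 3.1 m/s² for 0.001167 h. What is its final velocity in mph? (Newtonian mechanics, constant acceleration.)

v₀ = 22.37 mph × 0.44704 = 10.0003 m/s
t = 0.001167 h × 3600.0 = 4.2012 s
v = v₀ + a × t = 10.0003 + 3.1 × 4.2012 = 23.024 m/s
v = 23.024 m/s / 0.44704 = 51.5 mph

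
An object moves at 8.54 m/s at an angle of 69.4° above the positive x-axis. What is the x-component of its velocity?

vₓ = v cos(θ) = 8.54 × cos(69.4°) = 3.0 m/s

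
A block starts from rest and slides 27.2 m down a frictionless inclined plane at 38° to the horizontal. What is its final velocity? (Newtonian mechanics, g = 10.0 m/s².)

a = g sin(θ) = 10.0 × sin(38°) = 6.1566 m/s²
v = √(2ad) = √(2 × 6.1566 × 27.2) = 18.3 m/s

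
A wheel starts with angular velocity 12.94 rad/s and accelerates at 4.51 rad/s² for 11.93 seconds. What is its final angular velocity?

ω = ω₀ + αt = 12.94 + 4.51 × 11.93 = 66.74 rad/s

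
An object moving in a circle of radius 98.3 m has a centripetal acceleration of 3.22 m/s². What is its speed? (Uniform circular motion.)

v = √(a_c × r) = √(3.22 × 98.3) = 17.79 m/s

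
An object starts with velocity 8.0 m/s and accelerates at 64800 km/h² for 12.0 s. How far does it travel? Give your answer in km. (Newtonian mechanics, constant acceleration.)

a = 64800 km/h² × 7.716049382716049e-05 = 5.0 m/s²
d = v₀ × t + ½ × a × t² = 8.0 × 12.0 + 0.5 × 5.0 × 12.0² = 456.0 m
d = 456.0 m / 1000.0 = 0.456 km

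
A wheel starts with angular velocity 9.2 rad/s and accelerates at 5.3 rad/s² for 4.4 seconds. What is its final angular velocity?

ω = ω₀ + αt = 9.2 + 5.3 × 4.4 = 32.52 rad/s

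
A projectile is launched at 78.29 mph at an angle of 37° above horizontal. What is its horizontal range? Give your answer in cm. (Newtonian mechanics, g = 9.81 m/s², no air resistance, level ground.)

v₀ = 78.29 mph × 0.44704 = 34.9988 m/s
R = v₀² × sin(2θ) / g = 34.9988² × sin(2 × 37°) / 9.81 = 1224.92 × 0.961262 / 9.81 = 120.027 m
R = 120.027 m / 0.01 = 12000 cm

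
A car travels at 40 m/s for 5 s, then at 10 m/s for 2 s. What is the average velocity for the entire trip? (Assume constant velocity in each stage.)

d₁ = v₁t₁ = 40 × 5 = 200 m
d₂ = v₂t₂ = 10 × 2 = 20 m
d_total = 220 m, t_total = 7 s
v_avg = d_total/t_total = 220/7 = 31.43 m/s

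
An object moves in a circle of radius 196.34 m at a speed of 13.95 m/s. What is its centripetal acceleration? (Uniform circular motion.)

a_c = v²/r = 13.95²/196.34 = 194.6025/196.34 = 0.99 m/s²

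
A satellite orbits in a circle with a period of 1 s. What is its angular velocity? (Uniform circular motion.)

ω = 2π/T = 2π/1 = 6.2832 rad/s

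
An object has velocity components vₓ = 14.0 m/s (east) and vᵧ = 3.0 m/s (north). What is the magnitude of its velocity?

|v| = √(vₓ² + vᵧ²) = √(14.0² + 3.0²) = √(205.0) = 14.32 m/s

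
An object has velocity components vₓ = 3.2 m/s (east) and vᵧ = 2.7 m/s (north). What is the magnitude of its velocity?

|v| = √(vₓ² + vᵧ²) = √(3.2² + 2.7²) = √(17.53) = 4.19 m/s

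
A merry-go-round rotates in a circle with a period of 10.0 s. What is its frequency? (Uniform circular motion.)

f = 1/T = 1/10.0 = 0.1 Hz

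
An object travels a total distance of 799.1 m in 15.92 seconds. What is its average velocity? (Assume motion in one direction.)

v_avg = Δd / Δt = 799.1 / 15.92 = 50.19 m/s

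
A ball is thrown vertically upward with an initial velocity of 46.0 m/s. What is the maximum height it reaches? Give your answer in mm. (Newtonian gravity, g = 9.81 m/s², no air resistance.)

h_max = v₀² / (2g) = 46.0² / (2 × 9.81) = 2116.0 / 19.62 = 107.849 m
h_max = 107.849 m / 0.001 = 107800 mm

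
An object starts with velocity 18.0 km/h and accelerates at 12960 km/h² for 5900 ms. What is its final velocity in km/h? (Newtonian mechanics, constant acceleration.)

v₀ = 18.0 km/h × 0.2777777777777778 = 5.0 m/s
a = 12960 km/h² × 7.716049382716049e-05 = 1.0 m/s²
t = 5900 ms × 0.001 = 5.9 s
v = v₀ + a × t = 5.0 + 1.0 × 5.9 = 10.9 m/s
v = 10.9 m/s / 0.2777777777777778 = 39.24 km/h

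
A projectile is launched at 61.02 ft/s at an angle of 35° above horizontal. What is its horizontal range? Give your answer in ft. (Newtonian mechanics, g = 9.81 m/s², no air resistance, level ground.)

v₀ = 61.02 ft/s × 0.3048 = 18.5989 m/s
R = v₀² × sin(2θ) / g = 18.5989² × sin(2 × 35°) / 9.81 = 345.919 × 0.939693 / 9.81 = 33.1353 m
R = 33.1353 m / 0.3048 = 108.7 ft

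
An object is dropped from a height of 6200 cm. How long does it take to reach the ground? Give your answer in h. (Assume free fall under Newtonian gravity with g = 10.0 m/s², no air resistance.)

h = 6200 cm × 0.01 = 62.0 m
t = √(2h/g) = √(2 × 62.0 / 10.0) = 3.52136 s
t = 3.52136 s / 3600.0 = 0.0009782 h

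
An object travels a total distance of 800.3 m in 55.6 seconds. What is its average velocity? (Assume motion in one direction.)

v_avg = Δd / Δt = 800.3 / 55.6 = 14.39 m/s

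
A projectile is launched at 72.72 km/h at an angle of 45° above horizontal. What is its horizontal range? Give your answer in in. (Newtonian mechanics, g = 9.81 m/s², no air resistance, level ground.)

v₀ = 72.72 km/h × 0.2777777777777778 = 20.2 m/s
R = v₀² × sin(2θ) / g = 20.2² × sin(2 × 45°) / 9.81 = 408.04 × 1.0 / 9.81 = 41.5943 m
R = 41.5943 m / 0.0254 = 1638 in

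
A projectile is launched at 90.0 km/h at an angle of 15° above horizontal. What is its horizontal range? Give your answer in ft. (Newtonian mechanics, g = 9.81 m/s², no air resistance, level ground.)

v₀ = 90.0 km/h × 0.2777777777777778 = 25.0 m/s
R = v₀² × sin(2θ) / g = 25.0² × sin(2 × 15°) / 9.81 = 625.0 × 0.5 / 9.81 = 31.8552 m
R = 31.8552 m / 0.3048 = 104.5 ft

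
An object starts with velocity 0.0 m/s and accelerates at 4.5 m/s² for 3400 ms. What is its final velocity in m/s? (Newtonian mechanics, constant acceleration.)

t = 3400 ms × 0.001 = 3.4 s
v = v₀ + a × t = 0.0 + 4.5 × 3.4 = 15.3 m/s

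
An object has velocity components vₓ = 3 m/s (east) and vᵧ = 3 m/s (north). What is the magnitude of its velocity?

|v| = √(vₓ² + vᵧ²) = √(3² + 3²) = √(18) = 4.24 m/s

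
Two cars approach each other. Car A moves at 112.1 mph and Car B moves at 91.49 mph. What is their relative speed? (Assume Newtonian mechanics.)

v_rel = v_A + v_B = 112.1 + 91.49 = 203.59 mph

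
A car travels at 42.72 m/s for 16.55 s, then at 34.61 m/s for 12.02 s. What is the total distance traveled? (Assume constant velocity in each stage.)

d₁ = v₁t₁ = 42.72 × 16.55 = 707.016 m
d₂ = v₂t₂ = 34.61 × 12.02 = 416.0122 m
d_total = 707.016 + 416.0122 = 1123.03 m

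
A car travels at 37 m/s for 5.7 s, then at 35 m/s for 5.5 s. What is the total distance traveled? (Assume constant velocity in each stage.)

d₁ = v₁t₁ = 37 × 5.7 = 210.9 m
d₂ = v₂t₂ = 35 × 5.5 = 192.5 m
d_total = 210.9 + 192.5 = 403.4 m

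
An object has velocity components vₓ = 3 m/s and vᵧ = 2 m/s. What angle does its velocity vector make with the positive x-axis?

θ = arctan(vᵧ/vₓ) = arctan(2/3) = 33.69°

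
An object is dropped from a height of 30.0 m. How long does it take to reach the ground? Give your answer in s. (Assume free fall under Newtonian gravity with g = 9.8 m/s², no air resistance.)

t = √(2h/g) = √(2 × 30.0 / 9.8) = 2.474 s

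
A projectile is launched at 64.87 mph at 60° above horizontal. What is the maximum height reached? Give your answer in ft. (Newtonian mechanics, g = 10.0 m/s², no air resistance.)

v₀ = 64.87 mph × 0.44704 = 28.9995 m/s
H = v₀² × sin²(θ) / (2g) = 28.9995² × sin(60°)² / (2 × 10.0) = 840.971 × 0.75 / 20.0 = 31.5364 m
H = 31.5364 m / 0.3048 = 103.5 ft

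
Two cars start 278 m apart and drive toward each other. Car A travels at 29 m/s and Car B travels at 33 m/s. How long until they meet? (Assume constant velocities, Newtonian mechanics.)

Combined speed: v_combined = 29 + 33 = 62 m/s
Time to meet: t = d/v_combined = 278/62 = 4.48 s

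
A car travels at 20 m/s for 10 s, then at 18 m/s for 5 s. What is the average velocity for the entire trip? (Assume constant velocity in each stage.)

d₁ = v₁t₁ = 20 × 10 = 200 m
d₂ = v₂t₂ = 18 × 5 = 90 m
d_total = 290 m, t_total = 15 s
v_avg = d_total/t_total = 290/15 = 19.33 m/s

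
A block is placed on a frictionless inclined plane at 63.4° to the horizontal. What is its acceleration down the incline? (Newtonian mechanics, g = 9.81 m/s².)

a = g sin(θ) = 9.81 × sin(63.4°) = 9.81 × 0.8942 = 8.77 m/s²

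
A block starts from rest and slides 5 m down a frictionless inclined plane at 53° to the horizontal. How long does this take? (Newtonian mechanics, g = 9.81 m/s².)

a = g sin(θ) = 9.81 × sin(53°) = 7.8346 m/s²
t = √(2d/a) = √(2 × 5 / 7.8346) = 1.13 s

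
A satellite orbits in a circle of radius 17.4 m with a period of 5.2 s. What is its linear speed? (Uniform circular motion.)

v = 2πr/T = 2π×17.4/5.2 = 21.02 m/s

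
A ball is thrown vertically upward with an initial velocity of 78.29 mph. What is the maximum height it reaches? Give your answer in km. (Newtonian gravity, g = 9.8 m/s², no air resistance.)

v₀ = 78.29 mph × 0.44704 = 34.9988 m/s
h_max = v₀² / (2g) = 34.9988² / (2 × 9.8) = 1224.92 / 19.6 = 62.4959 m
h_max = 62.4959 m / 1000.0 = 0.0625 km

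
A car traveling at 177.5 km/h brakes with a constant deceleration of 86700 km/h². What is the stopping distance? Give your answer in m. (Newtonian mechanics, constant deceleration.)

v₀ = 177.5 km/h × 0.2777777777777778 = 49.3056 m/s
a = 86700 km/h² × 7.716049382716049e-05 = 6.68981 m/s²
d = v₀² / (2a) = 49.3056² / (2 × 6.68981) = 2431.04 / 13.3796 = 181.7 m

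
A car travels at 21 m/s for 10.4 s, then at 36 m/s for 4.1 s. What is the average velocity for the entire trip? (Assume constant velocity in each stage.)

d₁ = v₁t₁ = 21 × 10.4 = 218.4 m
d₂ = v₂t₂ = 36 × 4.1 = 147.6 m
d_total = 366.0 m, t_total = 14.5 s
v_avg = d_total/t_total = 366.0/14.5 = 25.24 m/s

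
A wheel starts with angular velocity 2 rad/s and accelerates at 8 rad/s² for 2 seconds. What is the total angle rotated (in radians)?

θ = ω₀t + ½αt² = 2×2 + ½×8×2² = 20.0 rad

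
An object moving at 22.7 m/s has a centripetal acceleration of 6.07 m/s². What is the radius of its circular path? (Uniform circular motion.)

r = v²/a_c = 22.7²/6.07 = 84.89 m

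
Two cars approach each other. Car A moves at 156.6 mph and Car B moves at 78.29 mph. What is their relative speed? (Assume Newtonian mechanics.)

v_rel = v_A + v_B = 156.6 + 78.29 = 234.89 mph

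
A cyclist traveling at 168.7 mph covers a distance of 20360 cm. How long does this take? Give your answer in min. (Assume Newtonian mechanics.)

d = 20360 cm × 0.01 = 203.6 m
v = 168.7 mph × 0.44704 = 75.4156 m/s
t = d / v = 203.6 / 75.4156 = 2.69971 s
t = 2.69971 s / 60.0 = 0.045 min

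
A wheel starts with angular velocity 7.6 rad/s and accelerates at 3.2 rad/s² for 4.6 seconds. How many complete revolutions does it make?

θ = ω₀t + ½αt² = 7.6×4.6 + ½×3.2×4.6² = 68.816 rad
Total revolutions = θ/(2π) = 68.816/(2π) = 10.95
Complete revolutions = ⌊10.95⌋ = 10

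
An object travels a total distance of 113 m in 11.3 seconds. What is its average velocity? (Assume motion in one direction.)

v_avg = Δd / Δt = 113 / 11.3 = 10.0 m/s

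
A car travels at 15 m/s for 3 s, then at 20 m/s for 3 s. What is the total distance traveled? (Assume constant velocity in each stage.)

d₁ = v₁t₁ = 15 × 3 = 45 m
d₂ = v₂t₂ = 20 × 3 = 60 m
d_total = 45 + 60 = 105 m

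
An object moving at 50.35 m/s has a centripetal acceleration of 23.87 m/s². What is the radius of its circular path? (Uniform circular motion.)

r = v²/a_c = 50.35²/23.87 = 106.21 m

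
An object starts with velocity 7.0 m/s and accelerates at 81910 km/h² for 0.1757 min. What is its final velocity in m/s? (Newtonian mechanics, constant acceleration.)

a = 81910 km/h² × 7.716049382716049e-05 = 6.32022 m/s²
t = 0.1757 min × 60.0 = 10.542 s
v = v₀ + a × t = 7.0 + 6.32022 × 10.542 = 73.63 m/s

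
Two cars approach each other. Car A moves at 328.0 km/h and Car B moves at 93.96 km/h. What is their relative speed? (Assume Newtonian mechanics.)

v_rel = v_A + v_B = 328.0 + 93.96 = 421.96 km/h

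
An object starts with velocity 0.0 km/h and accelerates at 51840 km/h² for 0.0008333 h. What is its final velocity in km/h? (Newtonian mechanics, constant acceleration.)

v₀ = 0.0 km/h × 0.2777777777777778 = 0.0 m/s
a = 51840 km/h² × 7.716049382716049e-05 = 4.0 m/s²
t = 0.0008333 h × 3600.0 = 2.99988 s
v = v₀ + a × t = 0.0 + 4.0 × 2.99988 = 11.9995 m/s
v = 11.9995 m/s / 0.2777777777777778 = 43.2 km/h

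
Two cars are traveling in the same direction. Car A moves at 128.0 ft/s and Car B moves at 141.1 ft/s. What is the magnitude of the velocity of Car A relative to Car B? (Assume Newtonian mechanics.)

v_rel = |v_A - v_B| = |128.0 - 141.1| = 13.1 ft/s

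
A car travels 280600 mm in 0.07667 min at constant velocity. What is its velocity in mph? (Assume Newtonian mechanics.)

d = 280600 mm × 0.001 = 280.6 m
t = 0.07667 min × 60.0 = 4.6002 s
v = d / t = 280.6 / 4.6002 = 60.9973 m/s
v = 60.9973 m/s / 0.44704 = 136.4 mph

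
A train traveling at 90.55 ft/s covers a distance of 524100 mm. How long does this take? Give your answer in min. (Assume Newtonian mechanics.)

d = 524100 mm × 0.001 = 524.1 m
v = 90.55 ft/s × 0.3048 = 27.5996 m/s
t = d / v = 524.1 / 27.5996 = 18.9894 s
t = 18.9894 s / 60.0 = 0.3165 min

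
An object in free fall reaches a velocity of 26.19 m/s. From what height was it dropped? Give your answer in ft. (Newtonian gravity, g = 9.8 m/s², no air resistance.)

h = v² / (2g) = 26.19² / (2 × 9.8) = 34.9957 m
h = 34.9957 m / 0.3048 = 114.8 ft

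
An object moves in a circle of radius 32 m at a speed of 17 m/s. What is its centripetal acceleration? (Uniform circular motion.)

a_c = v²/r = 17²/32 = 289/32 = 9.03 m/s²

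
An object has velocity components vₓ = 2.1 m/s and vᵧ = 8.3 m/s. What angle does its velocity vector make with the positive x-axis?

θ = arctan(vᵧ/vₓ) = arctan(8.3/2.1) = 75.8°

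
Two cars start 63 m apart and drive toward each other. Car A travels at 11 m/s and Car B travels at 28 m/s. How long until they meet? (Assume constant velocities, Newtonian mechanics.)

Combined speed: v_combined = 11 + 28 = 39 m/s
Time to meet: t = d/v_combined = 63/39 = 1.62 s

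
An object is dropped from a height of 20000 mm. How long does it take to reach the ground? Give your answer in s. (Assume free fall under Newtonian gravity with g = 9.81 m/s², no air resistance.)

h = 20000 mm × 0.001 = 20.0 m
t = √(2h/g) = √(2 × 20.0 / 9.81) = 2.019 s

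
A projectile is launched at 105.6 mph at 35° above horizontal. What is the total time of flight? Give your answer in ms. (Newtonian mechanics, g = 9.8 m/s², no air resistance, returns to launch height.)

v₀ = 105.6 mph × 0.44704 = 47.2074 m/s
T = 2 × v₀ × sin(θ) / g = 2 × 47.2074 × sin(35°) / 9.8 = 2 × 47.2074 × 0.573576 / 9.8 = 5.52592 s
T = 5.52592 s / 0.001 = 5526 ms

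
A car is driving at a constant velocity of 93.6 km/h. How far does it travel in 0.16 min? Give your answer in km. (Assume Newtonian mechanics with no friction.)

v = 93.6 km/h × 0.2777777777777778 = 26.0 m/s
t = 0.16 min × 60.0 = 9.6 s
d = v × t = 26.0 × 9.6 = 249.6 m
d = 249.6 m / 1000.0 = 0.2496 km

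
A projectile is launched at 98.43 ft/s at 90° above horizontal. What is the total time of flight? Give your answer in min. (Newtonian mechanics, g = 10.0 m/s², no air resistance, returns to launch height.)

v₀ = 98.43 ft/s × 0.3048 = 30.0015 m/s
T = 2 × v₀ × sin(θ) / g = 2 × 30.0015 × sin(90°) / 10.0 = 2 × 30.0015 × 1.0 / 10.0 = 6.0003 s
T = 6.0003 s / 60.0 = 0.1 min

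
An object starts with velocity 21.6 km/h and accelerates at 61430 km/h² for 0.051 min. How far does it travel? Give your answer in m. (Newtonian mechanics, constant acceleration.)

v₀ = 21.6 km/h × 0.2777777777777778 = 6.0 m/s
a = 61430 km/h² × 7.716049382716049e-05 = 4.73997 m/s²
t = 0.051 min × 60.0 = 3.06 s
d = v₀ × t + ½ × a × t² = 6.0 × 3.06 + 0.5 × 4.73997 × 3.06² = 40.55 m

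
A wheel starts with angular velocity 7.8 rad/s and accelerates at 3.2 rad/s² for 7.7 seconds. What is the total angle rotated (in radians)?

θ = ω₀t + ½αt² = 7.8×7.7 + ½×3.2×7.7² = 154.92 rad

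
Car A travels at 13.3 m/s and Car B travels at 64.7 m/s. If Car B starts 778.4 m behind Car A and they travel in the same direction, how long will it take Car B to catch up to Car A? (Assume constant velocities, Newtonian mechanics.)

Relative speed: v_rel = 64.7 - 13.3 = 51.4 m/s
Time to catch: t = d₀/v_rel = 778.4/51.4 = 15.14 s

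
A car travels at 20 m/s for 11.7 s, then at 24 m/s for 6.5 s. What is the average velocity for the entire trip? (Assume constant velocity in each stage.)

d₁ = v₁t₁ = 20 × 11.7 = 234.0 m
d₂ = v₂t₂ = 24 × 6.5 = 156.0 m
d_total = 390.0 m, t_total = 18.2 s
v_avg = d_total/t_total = 390.0/18.2 = 21.43 m/s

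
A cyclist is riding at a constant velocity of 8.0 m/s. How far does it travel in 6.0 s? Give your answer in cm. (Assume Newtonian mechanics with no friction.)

d = v × t = 8.0 × 6.0 = 48.0 m
d = 48.0 m / 0.01 = 4800 cm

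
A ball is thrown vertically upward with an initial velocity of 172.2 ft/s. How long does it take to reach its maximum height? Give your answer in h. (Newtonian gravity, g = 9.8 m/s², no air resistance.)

v₀ = 172.2 ft/s × 0.3048 = 52.4866 m/s
t_up = v₀ / g = 52.4866 / 9.8 = 5.35578 s
t_up = 5.35578 s / 3600.0 = 0.001488 h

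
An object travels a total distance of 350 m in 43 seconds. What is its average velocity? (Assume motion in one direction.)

v_avg = Δd / Δt = 350 / 43 = 8.14 m/s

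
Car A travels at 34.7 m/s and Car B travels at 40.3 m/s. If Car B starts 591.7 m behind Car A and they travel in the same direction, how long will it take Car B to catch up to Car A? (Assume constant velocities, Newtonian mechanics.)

Relative speed: v_rel = 40.3 - 34.7 = 5.6 m/s
Time to catch: t = d₀/v_rel = 591.7/5.6 = 105.66 s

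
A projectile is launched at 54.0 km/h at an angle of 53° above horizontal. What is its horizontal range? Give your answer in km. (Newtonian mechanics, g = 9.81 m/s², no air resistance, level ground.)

v₀ = 54.0 km/h × 0.2777777777777778 = 15.0 m/s
R = v₀² × sin(2θ) / g = 15.0² × sin(2 × 53°) / 9.81 = 225.0 × 0.961262 / 9.81 = 22.0473 m
R = 22.0473 m / 1000.0 = 0.02205 km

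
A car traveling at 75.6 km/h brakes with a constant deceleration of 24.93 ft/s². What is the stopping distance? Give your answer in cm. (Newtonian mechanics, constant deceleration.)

v₀ = 75.6 km/h × 0.2777777777777778 = 21.0 m/s
a = 24.93 ft/s² × 0.3048 = 7.59866 m/s²
d = v₀² / (2a) = 21.0² / (2 × 7.59866) = 441.0 / 15.1973 = 29.0183 m
d = 29.0183 m / 0.01 = 2902 cm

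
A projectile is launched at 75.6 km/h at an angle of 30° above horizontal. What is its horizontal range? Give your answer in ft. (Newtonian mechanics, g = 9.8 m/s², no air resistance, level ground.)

v₀ = 75.6 km/h × 0.2777777777777778 = 21.0 m/s
R = v₀² × sin(2θ) / g = 21.0² × sin(2 × 30°) / 9.8 = 441.0 × 0.866025 / 9.8 = 38.9711 m
R = 38.9711 m / 0.3048 = 127.9 ft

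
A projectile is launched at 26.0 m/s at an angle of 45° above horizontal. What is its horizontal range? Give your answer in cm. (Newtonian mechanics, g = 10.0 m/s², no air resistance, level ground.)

R = v₀² × sin(2θ) / g = 26.0² × sin(2 × 45°) / 10.0 = 676.0 × 1.0 / 10.0 = 67.6 m
R = 67.6 m / 0.01 = 6760 cm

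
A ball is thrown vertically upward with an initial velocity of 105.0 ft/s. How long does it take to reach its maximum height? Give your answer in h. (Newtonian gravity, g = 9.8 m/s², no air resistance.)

v₀ = 105.0 ft/s × 0.3048 = 32.004 m/s
t_up = v₀ / g = 32.004 / 9.8 = 3.26571 s
t_up = 3.26571 s / 3600.0 = 0.0009071 h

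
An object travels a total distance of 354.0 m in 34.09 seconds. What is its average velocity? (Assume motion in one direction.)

v_avg = Δd / Δt = 354.0 / 34.09 = 10.38 m/s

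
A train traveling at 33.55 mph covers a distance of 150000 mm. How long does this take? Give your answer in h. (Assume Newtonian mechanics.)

d = 150000 mm × 0.001 = 150.0 m
v = 33.55 mph × 0.44704 = 14.9982 m/s
t = d / v = 150.0 / 14.9982 = 10.0012 s
t = 10.0012 s / 3600.0 = 0.002778 h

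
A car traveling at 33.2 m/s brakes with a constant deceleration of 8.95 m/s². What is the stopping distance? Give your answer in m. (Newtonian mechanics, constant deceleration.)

d = v₀² / (2a) = 33.2² / (2 × 8.95) = 1102.24 / 17.9 = 61.58 m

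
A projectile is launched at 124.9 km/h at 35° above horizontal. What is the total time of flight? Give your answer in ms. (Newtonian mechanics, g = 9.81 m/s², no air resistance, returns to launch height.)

v₀ = 124.9 km/h × 0.2777777777777778 = 34.6944 m/s
T = 2 × v₀ × sin(θ) / g = 2 × 34.6944 × sin(35°) / 9.81 = 2 × 34.6944 × 0.573576 / 9.81 = 4.05706 s
T = 4.05706 s / 0.001 = 4057 ms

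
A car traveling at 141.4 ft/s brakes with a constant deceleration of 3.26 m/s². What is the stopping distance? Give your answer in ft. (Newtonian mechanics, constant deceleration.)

v₀ = 141.4 ft/s × 0.3048 = 43.0987 m/s
d = v₀² / (2a) = 43.0987² / (2 × 3.26) = 1857.5 / 6.52 = 284.893 m
d = 284.893 m / 0.3048 = 934.7 ft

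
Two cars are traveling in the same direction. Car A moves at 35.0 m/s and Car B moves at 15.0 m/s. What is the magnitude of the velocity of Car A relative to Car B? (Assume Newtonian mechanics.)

v_rel = |v_A - v_B| = |35.0 - 15.0| = 20.0 m/s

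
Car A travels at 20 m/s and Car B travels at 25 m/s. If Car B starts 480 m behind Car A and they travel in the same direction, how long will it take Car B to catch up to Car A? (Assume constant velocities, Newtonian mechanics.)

Relative speed: v_rel = 25 - 20 = 5 m/s
Time to catch: t = d₀/v_rel = 480/5 = 96.0 s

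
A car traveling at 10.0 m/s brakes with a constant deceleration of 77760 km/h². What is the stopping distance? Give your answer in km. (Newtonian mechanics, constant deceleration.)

a = 77760 km/h² × 7.716049382716049e-05 = 6.0 m/s²
d = v₀² / (2a) = 10.0² / (2 × 6.0) = 100.0 / 12.0 = 8.33333 m
d = 8.33333 m / 1000.0 = 0.008333 km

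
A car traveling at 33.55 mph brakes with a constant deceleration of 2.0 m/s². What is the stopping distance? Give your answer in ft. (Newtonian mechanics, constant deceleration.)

v₀ = 33.55 mph × 0.44704 = 14.9982 m/s
d = v₀² / (2a) = 14.9982² / (2 × 2.0) = 224.946 / 4.0 = 56.2365 m
d = 56.2365 m / 0.3048 = 184.5 ft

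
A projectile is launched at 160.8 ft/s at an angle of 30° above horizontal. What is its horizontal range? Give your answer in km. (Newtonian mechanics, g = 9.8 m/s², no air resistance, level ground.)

v₀ = 160.8 ft/s × 0.3048 = 49.0118 m/s
R = v₀² × sin(2θ) / g = 49.0118² × sin(2 × 30°) / 9.8 = 2402.16 × 0.866025 / 9.8 = 212.279 m
R = 212.279 m / 1000.0 = 0.2123 km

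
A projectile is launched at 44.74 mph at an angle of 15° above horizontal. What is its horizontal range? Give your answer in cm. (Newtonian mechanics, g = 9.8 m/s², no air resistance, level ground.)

v₀ = 44.74 mph × 0.44704 = 20.0006 m/s
R = v₀² × sin(2θ) / g = 20.0006² × sin(2 × 15°) / 9.8 = 400.024 × 0.5 / 9.8 = 20.4094 m
R = 20.4094 m / 0.01 = 2041 cm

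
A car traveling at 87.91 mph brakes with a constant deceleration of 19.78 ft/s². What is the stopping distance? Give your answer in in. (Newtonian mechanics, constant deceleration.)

v₀ = 87.91 mph × 0.44704 = 39.2993 m/s
a = 19.78 ft/s² × 0.3048 = 6.02894 m/s²
d = v₀² / (2a) = 39.2993² / (2 × 6.02894) = 1544.43 / 12.0579 = 128.084 m
d = 128.084 m / 0.0254 = 5043 in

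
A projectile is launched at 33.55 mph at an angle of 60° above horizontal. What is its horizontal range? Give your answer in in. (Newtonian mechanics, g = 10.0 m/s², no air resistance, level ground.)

v₀ = 33.55 mph × 0.44704 = 14.9982 m/s
R = v₀² × sin(2θ) / g = 14.9982² × sin(2 × 60°) / 10.0 = 224.946 × 0.866025 / 10.0 = 19.4809 m
R = 19.4809 m / 0.0254 = 767.0 in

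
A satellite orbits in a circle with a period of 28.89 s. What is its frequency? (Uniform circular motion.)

f = 1/T = 1/28.89 = 0.0346 Hz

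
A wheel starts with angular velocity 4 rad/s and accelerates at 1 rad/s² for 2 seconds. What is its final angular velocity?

ω = ω₀ + αt = 4 + 1 × 2 = 6 rad/s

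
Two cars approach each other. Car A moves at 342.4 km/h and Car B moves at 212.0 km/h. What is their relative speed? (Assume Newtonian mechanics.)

v_rel = v_A + v_B = 342.4 + 212.0 = 554.4 km/h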